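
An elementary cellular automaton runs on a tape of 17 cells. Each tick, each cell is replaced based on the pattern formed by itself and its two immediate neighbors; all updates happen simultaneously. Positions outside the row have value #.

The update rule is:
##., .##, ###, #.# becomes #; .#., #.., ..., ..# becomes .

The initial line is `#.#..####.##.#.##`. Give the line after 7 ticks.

##...############

tick 1: ##...########.###
tick 2: ##...############
tick 3: ##...############  (fixed point — unchanged through tick 7)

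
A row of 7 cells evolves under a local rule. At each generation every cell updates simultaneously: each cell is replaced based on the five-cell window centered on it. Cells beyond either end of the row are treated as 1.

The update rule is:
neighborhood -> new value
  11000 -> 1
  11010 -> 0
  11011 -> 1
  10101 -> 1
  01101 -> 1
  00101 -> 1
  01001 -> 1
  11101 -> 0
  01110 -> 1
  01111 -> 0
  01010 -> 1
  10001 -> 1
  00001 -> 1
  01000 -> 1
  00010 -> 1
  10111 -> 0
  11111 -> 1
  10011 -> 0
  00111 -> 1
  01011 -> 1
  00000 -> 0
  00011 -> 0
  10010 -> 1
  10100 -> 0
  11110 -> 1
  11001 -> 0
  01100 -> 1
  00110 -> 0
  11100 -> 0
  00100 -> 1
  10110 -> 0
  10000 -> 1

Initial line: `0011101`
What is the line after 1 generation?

0011010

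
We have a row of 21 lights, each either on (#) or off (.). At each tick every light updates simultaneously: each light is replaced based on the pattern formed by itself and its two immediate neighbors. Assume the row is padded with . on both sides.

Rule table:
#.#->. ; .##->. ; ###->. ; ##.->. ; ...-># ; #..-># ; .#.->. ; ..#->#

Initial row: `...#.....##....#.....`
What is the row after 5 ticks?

###.#####..####.#####
.........##..........
#########..##########
.........##..........  (repeats tick 2; period 2)
tick 5: #########..##########

#########..##########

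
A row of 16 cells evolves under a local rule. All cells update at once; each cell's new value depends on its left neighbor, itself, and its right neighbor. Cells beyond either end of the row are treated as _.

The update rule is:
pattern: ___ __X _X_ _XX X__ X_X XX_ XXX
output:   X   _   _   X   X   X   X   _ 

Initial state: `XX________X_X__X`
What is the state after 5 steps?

step 1: XXXXXXXXX__X_X__
step 2: X_______XX__X_XX
step 3: _XXXXXX_XXX__XXX
step 4: _X____XXX_XX_X_X
step 5: __XXX_X_XXXXX_X_

__XXX_X_XXXXX_X_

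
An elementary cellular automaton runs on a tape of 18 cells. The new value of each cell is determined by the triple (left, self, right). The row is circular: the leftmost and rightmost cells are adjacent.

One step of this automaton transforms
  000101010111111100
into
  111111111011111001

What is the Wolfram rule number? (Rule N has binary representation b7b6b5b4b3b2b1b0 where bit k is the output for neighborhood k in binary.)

167

position 10: 111 → 1  (bit 7 = 1)
position 15: 110 → 0  (bit 6 = 0)
position 4: 101 → 1  (bit 5 = 1)
position 16: 100 → 0  (bit 4 = 0)
position 9: 011 → 0  (bit 3 = 0)
position 3: 010 → 1  (bit 2 = 1)
position 2: 001 → 1  (bit 1 = 1)
position 0: 000 → 1  (bit 0 = 1)
bits b7..b0 = 10100111 = 167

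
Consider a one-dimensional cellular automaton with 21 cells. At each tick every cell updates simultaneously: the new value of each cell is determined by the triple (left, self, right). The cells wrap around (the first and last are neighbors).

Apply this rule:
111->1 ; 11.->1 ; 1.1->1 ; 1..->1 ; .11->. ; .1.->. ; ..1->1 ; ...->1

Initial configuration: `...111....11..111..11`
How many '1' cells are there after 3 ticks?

tick 1: 111.111111.111.1111.1
tick 2: 1111.111111.111.1111.
tick 3: .1111.111111.111.1111
count of 1: 17

17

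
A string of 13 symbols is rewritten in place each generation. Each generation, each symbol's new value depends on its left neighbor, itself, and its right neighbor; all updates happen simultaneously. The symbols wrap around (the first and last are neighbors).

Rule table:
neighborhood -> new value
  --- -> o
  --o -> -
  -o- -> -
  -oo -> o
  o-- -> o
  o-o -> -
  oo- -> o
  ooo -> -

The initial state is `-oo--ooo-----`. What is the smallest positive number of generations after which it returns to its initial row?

39

-ooo-o-oooooo
-o-o---o----o
----oo--ooo--
ooo-ooo-o-ooo
--o-o-o---o--
o------oo--oo
oooooo-ooo-o-
o----o-o-o---
-ooo------oo-
-o-oooooo-ooo
---o----o-o-o
oo--ooo------
ooo-o-oooooo-
o-o---o----o-
---oo--ooo---
oo-ooo-o-oooo
-o-o-o---o---
------oo--ooo
ooooo-ooo-o-o
----o-o-o---o
ooo------oo--
o-oooooo-ooo-
--o----o-o-o-
o--ooo------o
oo-o-oooooo-o
-o---o----o-o
--oo--ooo----
o-ooo-o-ooooo
o-o-o---o----
-----oo--ooo-
oooo-ooo-o-oo
---o-o-o---o-
oo------oo--o
-oooooo-ooo-o
-o----o-o-o--
--ooo------oo
o-o-oooooo-oo
o---o----o-o-
-oo--ooo-----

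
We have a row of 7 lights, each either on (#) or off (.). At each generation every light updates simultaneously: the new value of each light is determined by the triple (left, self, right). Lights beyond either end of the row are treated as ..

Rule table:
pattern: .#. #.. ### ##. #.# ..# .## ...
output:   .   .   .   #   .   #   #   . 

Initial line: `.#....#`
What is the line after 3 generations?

...#...

generation 1: #....#.
generation 2: ....#..
generation 3: ...#...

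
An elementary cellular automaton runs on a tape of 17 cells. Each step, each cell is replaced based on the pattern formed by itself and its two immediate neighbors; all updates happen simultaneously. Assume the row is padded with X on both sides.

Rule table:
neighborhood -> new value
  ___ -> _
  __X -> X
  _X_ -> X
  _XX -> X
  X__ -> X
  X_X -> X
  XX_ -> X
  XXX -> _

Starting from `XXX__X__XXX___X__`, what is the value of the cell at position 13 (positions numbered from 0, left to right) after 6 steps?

__XXXXXXX_XX_XXXX
XXX_____XXXXXX___
__XX___XX____XX_X
XXXXX_XXXX__XXXXX
____XXX__XXXX____
X__XX_XXXX__XX__X
position 13 holds X

X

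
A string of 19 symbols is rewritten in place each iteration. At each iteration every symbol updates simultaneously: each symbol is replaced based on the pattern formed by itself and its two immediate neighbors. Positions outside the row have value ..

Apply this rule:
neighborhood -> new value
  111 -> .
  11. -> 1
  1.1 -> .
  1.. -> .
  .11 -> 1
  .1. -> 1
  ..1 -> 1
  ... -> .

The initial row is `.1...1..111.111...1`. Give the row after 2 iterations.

11..11.11.1.1.1..11
11.111.11.1.1.1.111

11.111.11.1.1.1.111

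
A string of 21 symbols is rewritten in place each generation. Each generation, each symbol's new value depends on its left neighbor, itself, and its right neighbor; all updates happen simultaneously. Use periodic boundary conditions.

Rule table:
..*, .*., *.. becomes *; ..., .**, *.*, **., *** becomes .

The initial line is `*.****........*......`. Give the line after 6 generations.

*.....*......***....*
.*...***....*...*..*.
***.*...*..***.******
....**.****..........
...*.......*.........
..***.....***........

..***.....***........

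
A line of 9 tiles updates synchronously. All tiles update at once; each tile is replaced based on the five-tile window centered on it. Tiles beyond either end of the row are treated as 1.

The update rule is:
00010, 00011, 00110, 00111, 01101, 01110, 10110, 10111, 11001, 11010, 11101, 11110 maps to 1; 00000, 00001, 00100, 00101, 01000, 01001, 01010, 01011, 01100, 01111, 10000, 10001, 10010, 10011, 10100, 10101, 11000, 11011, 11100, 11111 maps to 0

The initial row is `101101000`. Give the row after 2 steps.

101110001
101100011

101100011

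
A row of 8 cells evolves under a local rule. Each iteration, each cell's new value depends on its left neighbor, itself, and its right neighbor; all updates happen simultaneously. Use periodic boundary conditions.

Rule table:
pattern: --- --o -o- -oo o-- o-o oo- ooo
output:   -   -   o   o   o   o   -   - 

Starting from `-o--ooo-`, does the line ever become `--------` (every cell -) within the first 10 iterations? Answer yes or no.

yes

iteration 1: -oo-o--o
iteration 2: oo-ooo-o
iteration 3: --oo--oo
iteration 4: o-o-o-o-
iteration 5: oooooooo
iteration 6: --------
all cells are - at iteration 6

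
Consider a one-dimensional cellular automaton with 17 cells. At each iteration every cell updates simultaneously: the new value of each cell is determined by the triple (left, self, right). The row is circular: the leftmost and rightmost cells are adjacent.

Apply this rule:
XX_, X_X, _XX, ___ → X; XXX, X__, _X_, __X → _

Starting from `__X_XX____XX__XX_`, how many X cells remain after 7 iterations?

12

X__XXX_XX_XX__XX_
___X_XXXXXXX__XXX
_X__XX_____X__X_X
X___XX_XXX_____X_
__X_XXXX_X_XXX__X
___XX__XX_XX_X___
XX_XX__XXXXXX__XX
count of X: 12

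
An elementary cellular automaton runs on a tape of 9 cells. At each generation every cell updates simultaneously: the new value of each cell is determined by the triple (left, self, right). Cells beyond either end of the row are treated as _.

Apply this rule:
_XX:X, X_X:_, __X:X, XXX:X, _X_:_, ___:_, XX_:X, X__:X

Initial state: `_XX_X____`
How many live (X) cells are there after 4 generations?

generation 1: XXX__X___
generation 2: XXXXX_X__
generation 3: XXXXX__X_
generation 4: XXXXXXX_X
count of X: 8

8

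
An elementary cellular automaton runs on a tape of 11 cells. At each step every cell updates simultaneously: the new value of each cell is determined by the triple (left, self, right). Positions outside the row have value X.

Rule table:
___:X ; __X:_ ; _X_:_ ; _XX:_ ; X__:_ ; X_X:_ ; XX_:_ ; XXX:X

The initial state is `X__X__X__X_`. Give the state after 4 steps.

___XXXXX___

___________
_XXXXXXXXX_
__XXXXXXX__
___XXXXX___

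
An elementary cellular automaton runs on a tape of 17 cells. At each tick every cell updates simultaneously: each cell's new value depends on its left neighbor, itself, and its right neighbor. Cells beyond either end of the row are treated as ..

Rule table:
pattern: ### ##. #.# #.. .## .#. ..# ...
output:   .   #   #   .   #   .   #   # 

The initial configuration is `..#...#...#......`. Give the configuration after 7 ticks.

tick 1: ##..##..##..#####
tick 2: ##.###.###.##...#
tick 3: ####.###.####.##.
tick 4: #..###.###..####.
tick 5: ..##.###.#.##..#.
tick 6: ######.##.###.#..
tick 7: #....######.##..#

#....######.##..#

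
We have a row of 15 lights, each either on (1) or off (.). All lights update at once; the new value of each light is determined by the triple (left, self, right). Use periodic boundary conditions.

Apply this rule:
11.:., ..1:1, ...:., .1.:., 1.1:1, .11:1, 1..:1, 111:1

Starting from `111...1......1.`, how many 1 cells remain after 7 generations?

generation 1: 11.1.1.1....1.1
generation 2: 1.1.1.1.1..1.11
generation 3: .1.1.1.1.11.111
generation 4: 1.1.1.1.11.111.
generation 5: .1.1.1.11.111.1
generation 6: 1.1.1.11.111.1.
generation 7: .1.1.11.111.1.1
count of 1: 9

9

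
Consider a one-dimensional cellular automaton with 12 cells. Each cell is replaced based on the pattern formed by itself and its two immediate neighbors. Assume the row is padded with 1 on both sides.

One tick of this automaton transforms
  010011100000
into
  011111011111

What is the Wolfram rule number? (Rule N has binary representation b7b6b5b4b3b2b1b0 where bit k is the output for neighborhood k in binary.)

position 5: 111 → 1  (bit 7 = 1)
position 6: 110 → 0  (bit 6 = 0)
position 0: 101 → 0  (bit 5 = 0)
position 2: 100 → 1  (bit 4 = 1)
position 4: 011 → 1  (bit 3 = 1)
position 1: 010 → 1  (bit 2 = 1)
position 3: 001 → 1  (bit 1 = 1)
position 8: 000 → 1  (bit 0 = 1)
bits b7..b0 = 10011111 = 159

159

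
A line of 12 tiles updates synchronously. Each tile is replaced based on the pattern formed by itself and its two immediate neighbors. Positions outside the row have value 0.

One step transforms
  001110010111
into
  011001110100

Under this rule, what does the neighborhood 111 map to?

0

At position 3 the neighborhood is 111; the next row has 0 there.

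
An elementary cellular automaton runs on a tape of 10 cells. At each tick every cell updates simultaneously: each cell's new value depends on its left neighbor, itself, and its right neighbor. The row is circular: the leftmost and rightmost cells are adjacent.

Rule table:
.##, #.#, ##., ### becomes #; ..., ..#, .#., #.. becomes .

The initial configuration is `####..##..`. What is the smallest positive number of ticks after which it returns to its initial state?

tick 1: ####..##..

1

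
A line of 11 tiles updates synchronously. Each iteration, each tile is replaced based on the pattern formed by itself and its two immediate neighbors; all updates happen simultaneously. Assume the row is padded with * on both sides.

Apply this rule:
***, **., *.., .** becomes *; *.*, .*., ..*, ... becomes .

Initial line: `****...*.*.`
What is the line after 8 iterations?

**********.

*****......
******.....
*******....
********...
*********..
**********.
**********.  (fixed point — unchanged through iteration 8)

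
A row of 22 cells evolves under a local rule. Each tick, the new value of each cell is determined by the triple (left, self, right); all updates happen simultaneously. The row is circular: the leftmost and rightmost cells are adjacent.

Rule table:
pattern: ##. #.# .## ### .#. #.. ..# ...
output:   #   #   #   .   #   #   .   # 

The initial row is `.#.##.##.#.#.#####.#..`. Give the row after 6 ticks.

tick 1: .#############...#####
tick 2: ##...........###.#...#
tick 3: .###########.#.#####.#
tick 4: ##.........#####...###
tick 5: .#########.#...###.#..
tick 6: .#.......#####.#.#####

.#.......#####.#.#####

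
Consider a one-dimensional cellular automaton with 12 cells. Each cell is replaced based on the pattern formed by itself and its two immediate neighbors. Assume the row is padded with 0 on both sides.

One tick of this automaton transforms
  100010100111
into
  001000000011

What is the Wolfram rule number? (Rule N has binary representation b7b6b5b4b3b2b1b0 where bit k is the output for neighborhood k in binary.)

position 10: 111 → 1  (bit 7 = 1)
position 11: 110 → 1  (bit 6 = 1)
position 5: 101 → 0  (bit 5 = 0)
position 1: 100 → 0  (bit 4 = 0)
position 9: 011 → 0  (bit 3 = 0)
position 0: 010 → 0  (bit 2 = 0)
position 3: 001 → 0  (bit 1 = 0)
position 2: 000 → 1  (bit 0 = 1)
bits b7..b0 = 11000001 = 193

193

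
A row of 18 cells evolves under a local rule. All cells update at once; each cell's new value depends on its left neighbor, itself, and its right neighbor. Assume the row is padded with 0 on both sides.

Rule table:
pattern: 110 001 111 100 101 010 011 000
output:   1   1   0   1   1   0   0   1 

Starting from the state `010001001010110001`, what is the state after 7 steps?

101010110110110110

101110110101011110
010011011010100011
101101101101011101
010110110110100110
101011011011011011
010101101101101101
101010110110110110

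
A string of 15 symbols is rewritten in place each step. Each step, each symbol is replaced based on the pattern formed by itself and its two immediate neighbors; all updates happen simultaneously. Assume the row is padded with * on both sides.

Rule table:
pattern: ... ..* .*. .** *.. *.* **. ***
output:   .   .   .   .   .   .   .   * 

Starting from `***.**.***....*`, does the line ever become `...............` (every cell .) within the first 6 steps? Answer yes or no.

yes

step 1: **......*......
step 2: *..............
step 3: ...............
all cells are . at step 3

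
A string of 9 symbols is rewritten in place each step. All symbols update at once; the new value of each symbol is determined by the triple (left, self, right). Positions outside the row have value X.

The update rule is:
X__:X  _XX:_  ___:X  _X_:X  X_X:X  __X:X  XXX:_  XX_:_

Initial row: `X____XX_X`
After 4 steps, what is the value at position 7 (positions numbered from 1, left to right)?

X

step 1: _XXXX__X_
step 2: X____XXXX
step 3: _XXXX____
step 4: X____XXXX
position 7 holds X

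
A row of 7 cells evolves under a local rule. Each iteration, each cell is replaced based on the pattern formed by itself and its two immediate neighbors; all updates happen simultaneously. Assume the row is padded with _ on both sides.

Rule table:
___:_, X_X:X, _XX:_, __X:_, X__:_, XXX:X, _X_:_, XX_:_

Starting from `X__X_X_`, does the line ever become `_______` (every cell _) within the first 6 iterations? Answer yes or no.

yes

iteration 1: ____X__
iteration 2: _______
all cells are _ at iteration 2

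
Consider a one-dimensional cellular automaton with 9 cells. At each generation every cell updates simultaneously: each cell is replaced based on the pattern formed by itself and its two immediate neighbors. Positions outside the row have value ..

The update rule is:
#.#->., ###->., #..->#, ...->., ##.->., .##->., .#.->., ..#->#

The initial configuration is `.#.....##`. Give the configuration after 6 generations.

.#.#.....

#.#...#..
...#.#.#.
..#.....#
.#.#...#.
#...#.#.#
.#.#.....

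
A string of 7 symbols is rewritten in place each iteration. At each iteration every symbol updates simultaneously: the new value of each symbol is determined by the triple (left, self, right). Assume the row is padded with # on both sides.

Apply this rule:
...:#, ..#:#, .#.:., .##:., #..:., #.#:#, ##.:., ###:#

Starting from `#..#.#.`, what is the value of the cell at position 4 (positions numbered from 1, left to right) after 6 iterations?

..#.#.#
.#.#.#.
#.#.#.#
.#.#.#.  (repeats iteration 2; period 2)
iteration 6: .#.#.#.
position 4 holds #

#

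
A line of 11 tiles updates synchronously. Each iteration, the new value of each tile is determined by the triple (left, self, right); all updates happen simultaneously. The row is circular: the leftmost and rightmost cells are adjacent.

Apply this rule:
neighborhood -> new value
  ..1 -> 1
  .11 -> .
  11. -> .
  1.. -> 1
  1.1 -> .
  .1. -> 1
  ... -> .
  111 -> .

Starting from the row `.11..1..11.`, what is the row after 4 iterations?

.1111.1111.

iteration 1: 1..11111..1
iteration 2: .11.....11.
iteration 3: 1..1...1..1
iteration 4: .1111.1111.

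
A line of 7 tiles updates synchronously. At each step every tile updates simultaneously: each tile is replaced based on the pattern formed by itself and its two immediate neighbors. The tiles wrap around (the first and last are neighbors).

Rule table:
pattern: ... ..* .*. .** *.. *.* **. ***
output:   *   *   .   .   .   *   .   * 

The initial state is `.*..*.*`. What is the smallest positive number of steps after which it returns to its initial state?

7

step 1: *..*.*.
step 2: ..*.*.*
step 3: .*.*.*.
step 4: *.*.*..
step 5: .*.*..*
step 6: *.*..*.
step 7: .*..*.*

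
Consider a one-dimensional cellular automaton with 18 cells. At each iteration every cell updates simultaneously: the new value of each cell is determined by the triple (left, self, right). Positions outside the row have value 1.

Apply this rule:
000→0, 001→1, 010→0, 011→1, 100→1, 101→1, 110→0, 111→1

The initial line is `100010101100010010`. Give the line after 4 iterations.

010101011010101101
101010110101011011
010101101010110111
101011010101101111

101011010101101111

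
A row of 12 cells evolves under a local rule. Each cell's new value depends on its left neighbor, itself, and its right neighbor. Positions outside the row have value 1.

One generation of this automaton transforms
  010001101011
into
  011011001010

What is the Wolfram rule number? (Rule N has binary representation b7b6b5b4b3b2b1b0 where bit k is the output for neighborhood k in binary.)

30

position 11: 111 → 0  (bit 7 = 0)
position 6: 110 → 0  (bit 6 = 0)
position 0: 101 → 0  (bit 5 = 0)
position 2: 100 → 1  (bit 4 = 1)
position 5: 011 → 1  (bit 3 = 1)
position 1: 010 → 1  (bit 2 = 1)
position 4: 001 → 1  (bit 1 = 1)
position 3: 000 → 0  (bit 0 = 0)
bits b7..b0 = 00011110 = 30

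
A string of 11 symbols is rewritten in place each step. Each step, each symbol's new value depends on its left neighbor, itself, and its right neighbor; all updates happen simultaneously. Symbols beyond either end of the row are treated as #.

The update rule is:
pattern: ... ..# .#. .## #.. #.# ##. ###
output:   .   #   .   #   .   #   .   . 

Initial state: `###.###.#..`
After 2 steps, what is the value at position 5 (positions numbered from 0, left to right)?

...##..#..#
..##..#..##
position 5 holds .

.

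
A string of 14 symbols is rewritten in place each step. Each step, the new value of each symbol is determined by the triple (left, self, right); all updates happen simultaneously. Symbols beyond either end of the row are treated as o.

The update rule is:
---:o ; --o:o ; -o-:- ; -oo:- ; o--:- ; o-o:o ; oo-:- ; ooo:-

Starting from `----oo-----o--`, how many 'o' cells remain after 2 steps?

4

-ooo---oooo--o
o----oo-----o-
count of o: 4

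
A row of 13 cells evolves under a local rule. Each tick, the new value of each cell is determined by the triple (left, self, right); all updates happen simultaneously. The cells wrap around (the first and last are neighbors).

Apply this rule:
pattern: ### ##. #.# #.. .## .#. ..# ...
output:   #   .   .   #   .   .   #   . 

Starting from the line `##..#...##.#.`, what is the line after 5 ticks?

#.#.##.#.#...

tick 1: ..##.#.#.....
tick 2: .#......#....
tick 3: #.#....#.#...
tick 4: ...#..#...#.#
tick 5: #.#.##.#.#...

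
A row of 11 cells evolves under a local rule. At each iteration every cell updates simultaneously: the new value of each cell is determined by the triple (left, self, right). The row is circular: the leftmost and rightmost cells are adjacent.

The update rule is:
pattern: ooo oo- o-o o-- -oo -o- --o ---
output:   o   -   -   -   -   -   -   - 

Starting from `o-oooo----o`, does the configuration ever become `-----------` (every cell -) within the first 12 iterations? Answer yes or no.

yes

---oo------
-----------
all cells are - at iteration 2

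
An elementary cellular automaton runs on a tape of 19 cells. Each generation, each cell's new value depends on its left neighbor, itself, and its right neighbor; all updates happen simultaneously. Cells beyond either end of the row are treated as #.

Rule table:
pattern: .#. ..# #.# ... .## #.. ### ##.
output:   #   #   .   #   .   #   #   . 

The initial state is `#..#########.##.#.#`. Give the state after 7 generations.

#.###....####...###

.##.#######.....#..
.....#####.########
#####.###...#######
####...#.###.######
###.####..#...#####
##...##.######.####
#.###....####...###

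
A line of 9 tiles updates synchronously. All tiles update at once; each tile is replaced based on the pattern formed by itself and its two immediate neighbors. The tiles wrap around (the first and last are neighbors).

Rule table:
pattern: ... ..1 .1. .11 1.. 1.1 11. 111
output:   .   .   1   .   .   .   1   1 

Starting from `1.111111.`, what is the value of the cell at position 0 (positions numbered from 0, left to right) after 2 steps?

1..11111.
1...1111.
position 0 holds 1

1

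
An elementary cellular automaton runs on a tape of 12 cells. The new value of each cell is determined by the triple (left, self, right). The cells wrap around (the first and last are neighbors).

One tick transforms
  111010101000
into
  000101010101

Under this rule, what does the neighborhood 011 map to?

At position 0 the neighborhood is 011; the next row has 0 there.

0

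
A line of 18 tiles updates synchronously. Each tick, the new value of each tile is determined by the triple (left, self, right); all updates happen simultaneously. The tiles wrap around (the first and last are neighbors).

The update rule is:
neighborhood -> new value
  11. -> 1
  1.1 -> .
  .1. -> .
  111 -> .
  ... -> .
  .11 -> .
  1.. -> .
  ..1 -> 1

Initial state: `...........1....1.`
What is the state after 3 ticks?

tick 1: ..........1....1..
tick 2: .........1....1...
tick 3: ........1....1....

........1....1....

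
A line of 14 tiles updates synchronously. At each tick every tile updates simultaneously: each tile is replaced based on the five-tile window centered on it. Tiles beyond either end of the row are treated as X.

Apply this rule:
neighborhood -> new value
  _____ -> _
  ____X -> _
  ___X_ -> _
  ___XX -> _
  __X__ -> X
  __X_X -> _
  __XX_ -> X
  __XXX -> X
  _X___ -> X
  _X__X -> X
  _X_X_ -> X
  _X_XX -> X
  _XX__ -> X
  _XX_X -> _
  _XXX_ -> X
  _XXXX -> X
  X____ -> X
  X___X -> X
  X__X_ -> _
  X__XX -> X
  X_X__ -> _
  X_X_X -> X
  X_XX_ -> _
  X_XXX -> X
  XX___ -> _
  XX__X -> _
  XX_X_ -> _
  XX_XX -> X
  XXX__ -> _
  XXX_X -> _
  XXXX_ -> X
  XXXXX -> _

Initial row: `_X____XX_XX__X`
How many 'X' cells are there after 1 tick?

7

tick 1: __XX__X_X_X_XX
count of X: 7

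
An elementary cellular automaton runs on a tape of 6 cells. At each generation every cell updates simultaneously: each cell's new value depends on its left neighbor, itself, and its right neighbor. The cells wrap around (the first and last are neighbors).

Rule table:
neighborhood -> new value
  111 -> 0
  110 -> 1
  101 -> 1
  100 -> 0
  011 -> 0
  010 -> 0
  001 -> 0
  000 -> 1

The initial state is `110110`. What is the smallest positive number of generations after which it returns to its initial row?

3

011011
101101
110110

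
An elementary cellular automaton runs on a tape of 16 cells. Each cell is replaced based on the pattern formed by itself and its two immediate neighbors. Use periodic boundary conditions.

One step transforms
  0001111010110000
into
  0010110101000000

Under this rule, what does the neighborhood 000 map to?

At position 0 the neighborhood is 000; the next row has 0 there.

0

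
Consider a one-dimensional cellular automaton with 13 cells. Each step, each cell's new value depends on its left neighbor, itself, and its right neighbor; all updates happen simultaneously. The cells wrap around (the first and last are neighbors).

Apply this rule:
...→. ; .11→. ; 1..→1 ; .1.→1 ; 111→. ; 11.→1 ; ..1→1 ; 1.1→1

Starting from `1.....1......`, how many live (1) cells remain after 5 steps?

6

11...111....1
.11.1..11..1.
1.11111.11111
11....11.....
.11..1.11...1
count of 1: 6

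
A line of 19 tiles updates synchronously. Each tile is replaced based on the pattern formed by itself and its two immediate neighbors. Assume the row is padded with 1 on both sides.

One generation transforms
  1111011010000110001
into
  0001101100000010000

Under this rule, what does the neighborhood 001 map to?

At position 12 the neighborhood is 001; the next row has 0 there.

0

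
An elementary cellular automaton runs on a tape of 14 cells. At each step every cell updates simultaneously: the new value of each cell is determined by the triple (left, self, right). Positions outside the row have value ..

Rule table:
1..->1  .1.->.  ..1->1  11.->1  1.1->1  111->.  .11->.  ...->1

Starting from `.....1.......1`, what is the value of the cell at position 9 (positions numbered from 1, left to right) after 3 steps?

11111.1111111.
....11......11
1111.1111111.1
position 9 holds 1

1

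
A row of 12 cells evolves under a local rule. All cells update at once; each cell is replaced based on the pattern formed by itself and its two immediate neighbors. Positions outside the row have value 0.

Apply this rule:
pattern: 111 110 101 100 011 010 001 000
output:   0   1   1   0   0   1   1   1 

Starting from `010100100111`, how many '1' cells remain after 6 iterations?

5

111101101001
000110111011
111011001101
001101010111
110111111001
011000001011
count of 1: 5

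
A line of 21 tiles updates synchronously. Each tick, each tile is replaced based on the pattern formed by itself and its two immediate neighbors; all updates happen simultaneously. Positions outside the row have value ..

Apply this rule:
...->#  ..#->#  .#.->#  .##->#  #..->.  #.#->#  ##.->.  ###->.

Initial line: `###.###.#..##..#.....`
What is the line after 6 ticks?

###..##..##.##..##..#

#..##..##.##..##.####
#.##..##.##..##.##...
###..##.##..##.##..##
#...##.##..##.##..##.
#.###.##..##.##..##..
###..##..##.##..##..#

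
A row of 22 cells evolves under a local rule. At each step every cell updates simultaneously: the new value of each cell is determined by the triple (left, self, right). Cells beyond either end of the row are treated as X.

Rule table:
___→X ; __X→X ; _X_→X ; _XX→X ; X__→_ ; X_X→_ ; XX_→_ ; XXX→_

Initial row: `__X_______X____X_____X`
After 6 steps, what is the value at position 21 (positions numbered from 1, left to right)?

_

step 1: _XX_XXXXXXX_XXXX_XXXXX
step 2: _X__X_______X____X____
step 3: _X_XX_XXXXXXX_XXXX_XXX
step 4: _X_X__X_______X____X__
step 5: _X_X_XX_XXXXXXX_XXXX_X
step 6: _X_X_X__X_______X____X
position 21 holds _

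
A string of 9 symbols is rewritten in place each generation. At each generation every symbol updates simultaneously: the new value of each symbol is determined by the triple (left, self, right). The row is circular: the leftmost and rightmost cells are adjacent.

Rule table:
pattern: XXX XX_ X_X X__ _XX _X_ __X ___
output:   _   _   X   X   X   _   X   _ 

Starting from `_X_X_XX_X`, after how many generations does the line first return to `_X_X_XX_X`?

X_X_XX_X_
_X_XX_X_X
X_XX_X_X_
_XX_X_X_X
XX_X_X_X_
X_X_X_X_X
_X_X_X_XX
X_X_X_XX_
_X_X_XX_X

9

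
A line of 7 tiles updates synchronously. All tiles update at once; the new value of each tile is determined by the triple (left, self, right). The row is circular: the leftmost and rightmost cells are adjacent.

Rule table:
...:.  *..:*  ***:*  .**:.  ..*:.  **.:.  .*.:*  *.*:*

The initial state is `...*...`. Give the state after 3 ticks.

.....**

...**..
.....*.
.....**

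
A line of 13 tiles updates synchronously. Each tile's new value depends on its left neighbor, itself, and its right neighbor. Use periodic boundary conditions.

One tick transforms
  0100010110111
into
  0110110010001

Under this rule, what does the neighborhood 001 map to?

At position 4 the neighborhood is 001; the next row has 1 there.

1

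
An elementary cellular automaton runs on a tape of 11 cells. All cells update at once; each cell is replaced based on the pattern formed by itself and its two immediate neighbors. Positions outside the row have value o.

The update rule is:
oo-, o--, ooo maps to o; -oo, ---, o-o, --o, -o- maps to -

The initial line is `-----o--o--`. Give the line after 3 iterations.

o-----o--o-
oo-----o---
ooo-----o--

ooo-----o--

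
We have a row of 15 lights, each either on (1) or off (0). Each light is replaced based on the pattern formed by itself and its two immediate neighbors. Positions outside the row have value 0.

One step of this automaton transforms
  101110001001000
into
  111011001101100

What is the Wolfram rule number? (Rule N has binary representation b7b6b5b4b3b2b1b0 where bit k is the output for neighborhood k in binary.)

position 3: 111 → 0  (bit 7 = 0)
position 4: 110 → 1  (bit 6 = 1)
position 1: 101 → 1  (bit 5 = 1)
position 5: 100 → 1  (bit 4 = 1)
position 2: 011 → 1  (bit 3 = 1)
position 0: 010 → 1  (bit 2 = 1)
position 7: 001 → 0  (bit 1 = 0)
position 6: 000 → 0  (bit 0 = 0)
bits b7..b0 = 01111100 = 124

124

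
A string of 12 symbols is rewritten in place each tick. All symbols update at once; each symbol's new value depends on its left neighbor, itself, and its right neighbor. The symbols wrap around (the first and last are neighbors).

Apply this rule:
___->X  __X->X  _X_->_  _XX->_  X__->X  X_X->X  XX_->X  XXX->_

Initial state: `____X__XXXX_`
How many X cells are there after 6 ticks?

6

XXXX_XX___XX
___XX_XXXX__
XXX_XX___XXX
__XX_XXXX___
XX_XX___XXXX
_XX_XXXX____
count of X: 6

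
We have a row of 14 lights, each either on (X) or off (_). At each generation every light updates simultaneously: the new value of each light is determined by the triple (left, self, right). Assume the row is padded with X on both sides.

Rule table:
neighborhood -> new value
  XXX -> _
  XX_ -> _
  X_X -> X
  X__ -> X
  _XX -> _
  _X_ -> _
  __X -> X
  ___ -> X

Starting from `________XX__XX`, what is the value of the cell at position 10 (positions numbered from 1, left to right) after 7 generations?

XXXXXXXX__XX__
________XX__XX  (repeats generation 0; period 2)
generation 7: XXXXXXXX__XX__
position 10 holds _

_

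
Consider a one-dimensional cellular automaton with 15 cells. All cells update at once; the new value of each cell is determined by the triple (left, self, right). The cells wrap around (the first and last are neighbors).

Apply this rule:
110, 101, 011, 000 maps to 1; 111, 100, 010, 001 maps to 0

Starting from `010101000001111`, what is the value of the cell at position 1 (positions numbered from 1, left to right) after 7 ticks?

tick 1: 101010011101001
tick 2: 110100010110001
tick 3: 011001001110101
tick 4: 111000001011010
tick 5: 101011100111101
tick 6: 110110100100111
tick 7: 011111000000100
position 1 holds 0

0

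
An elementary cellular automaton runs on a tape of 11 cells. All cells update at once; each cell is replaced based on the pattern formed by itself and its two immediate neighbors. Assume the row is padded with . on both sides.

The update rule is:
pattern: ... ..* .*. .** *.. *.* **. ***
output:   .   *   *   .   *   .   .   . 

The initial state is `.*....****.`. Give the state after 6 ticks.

***..*....*
...****..**
..*....**..
.***..*..*.
*...*******
**.*.......

**.*.......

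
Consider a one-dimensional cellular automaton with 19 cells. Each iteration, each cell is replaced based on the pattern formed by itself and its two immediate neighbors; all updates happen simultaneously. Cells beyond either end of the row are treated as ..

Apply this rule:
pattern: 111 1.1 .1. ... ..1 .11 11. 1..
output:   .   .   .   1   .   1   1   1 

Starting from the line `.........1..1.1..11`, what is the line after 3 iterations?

11111111..1....1.11
1......11..111...11
.11111.111.1.111.11

.11111.111.1.111.11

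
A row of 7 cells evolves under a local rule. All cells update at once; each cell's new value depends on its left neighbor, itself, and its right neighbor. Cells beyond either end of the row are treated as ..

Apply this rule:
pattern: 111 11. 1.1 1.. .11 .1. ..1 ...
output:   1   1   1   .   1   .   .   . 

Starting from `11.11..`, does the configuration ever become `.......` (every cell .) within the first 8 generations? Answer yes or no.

no

generation 1: 11111..
generation 2: 11111..  (fixed point — unchanged through generation 8)
generation 8 is 11111.., still not uniform .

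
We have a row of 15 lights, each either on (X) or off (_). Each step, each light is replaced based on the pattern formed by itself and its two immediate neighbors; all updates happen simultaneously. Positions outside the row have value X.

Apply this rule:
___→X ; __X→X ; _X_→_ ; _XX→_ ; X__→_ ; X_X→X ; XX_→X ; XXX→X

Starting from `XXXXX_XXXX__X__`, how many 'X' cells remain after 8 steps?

step 1: XXXXXX_XXX_X__X
step 2: XXXXXXX_XXX__X_
step 3: XXXXXXXX_XX_X_X
step 4: XXXXXXXXX_XX_X_
step 5: XXXXXXXXXX_XX_X
step 6: XXXXXXXXXXX_XX_
step 7: XXXXXXXXXXXX_XX
step 8: XXXXXXXXXXXXX_X
count of X: 14

14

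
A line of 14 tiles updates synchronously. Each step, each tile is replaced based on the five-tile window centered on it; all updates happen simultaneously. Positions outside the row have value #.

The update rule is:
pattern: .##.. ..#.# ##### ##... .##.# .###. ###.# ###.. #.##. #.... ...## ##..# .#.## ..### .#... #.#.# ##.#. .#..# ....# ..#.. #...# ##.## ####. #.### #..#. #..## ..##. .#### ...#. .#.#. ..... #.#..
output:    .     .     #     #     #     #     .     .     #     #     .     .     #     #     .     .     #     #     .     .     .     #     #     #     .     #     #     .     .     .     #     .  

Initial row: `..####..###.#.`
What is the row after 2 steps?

####.####.#.##

.##.#..###.#.#
####.####.#.##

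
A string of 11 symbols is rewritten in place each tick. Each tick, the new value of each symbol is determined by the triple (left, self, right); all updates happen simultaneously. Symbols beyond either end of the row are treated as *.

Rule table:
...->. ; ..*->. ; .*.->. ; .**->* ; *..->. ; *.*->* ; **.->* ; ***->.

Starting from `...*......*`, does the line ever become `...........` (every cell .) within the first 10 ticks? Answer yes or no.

no

..........*
..........*  (fixed point — unchanged through tick 10)
tick 10 is ..........*, still not uniform .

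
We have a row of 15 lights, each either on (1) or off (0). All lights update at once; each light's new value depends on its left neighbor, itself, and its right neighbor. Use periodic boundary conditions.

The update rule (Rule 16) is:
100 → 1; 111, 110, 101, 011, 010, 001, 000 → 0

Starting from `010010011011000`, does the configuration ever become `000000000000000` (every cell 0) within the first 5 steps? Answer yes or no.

001001000000100
000100100000010
000010010000001
100001001000000
010000100100000
step 5 is 010000100100000, still not uniform 0

no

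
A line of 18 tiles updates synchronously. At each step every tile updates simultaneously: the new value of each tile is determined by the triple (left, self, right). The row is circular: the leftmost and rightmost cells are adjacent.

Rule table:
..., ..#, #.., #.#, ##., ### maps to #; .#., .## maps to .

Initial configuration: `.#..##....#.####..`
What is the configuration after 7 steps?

#.##.#####.#.#####
##.##.#####.#.####
###.##.#####.#.###
####.##.#####.#.##
#####.##.#####.#.#
######.##.#####.#.
.######.##.#####.#

.######.##.#####.#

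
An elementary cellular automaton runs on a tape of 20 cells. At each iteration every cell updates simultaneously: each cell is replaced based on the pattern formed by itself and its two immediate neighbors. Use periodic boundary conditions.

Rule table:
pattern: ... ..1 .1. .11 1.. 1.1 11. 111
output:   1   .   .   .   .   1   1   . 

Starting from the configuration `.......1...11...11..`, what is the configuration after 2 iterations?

111111...1..1.1..1.1
.....1.1.....1....1.

.....1.1.....1....1.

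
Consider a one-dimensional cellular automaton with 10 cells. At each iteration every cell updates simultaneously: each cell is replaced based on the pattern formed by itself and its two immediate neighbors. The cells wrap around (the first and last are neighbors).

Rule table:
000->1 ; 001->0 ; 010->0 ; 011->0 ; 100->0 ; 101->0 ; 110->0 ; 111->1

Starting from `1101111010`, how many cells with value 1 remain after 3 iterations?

0000110000
1110000111
1100110011
count of 1: 6

6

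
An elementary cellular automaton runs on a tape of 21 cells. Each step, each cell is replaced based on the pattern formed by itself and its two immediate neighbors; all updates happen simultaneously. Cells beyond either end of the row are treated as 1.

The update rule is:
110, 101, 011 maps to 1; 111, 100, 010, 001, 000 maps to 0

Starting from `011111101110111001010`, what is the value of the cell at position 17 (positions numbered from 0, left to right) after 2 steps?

0

110000111011101000101
010000101110110000011
position 17 holds 0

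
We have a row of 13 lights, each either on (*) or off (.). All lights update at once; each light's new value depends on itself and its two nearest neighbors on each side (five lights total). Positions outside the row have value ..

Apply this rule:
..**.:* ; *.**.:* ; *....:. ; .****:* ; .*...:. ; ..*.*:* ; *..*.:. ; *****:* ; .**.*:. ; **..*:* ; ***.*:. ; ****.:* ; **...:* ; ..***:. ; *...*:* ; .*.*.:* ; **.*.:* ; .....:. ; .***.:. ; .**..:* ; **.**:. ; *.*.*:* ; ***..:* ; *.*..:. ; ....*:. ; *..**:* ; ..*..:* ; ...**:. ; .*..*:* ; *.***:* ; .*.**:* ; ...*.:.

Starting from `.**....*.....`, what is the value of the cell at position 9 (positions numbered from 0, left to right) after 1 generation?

.

.***...*.....
position 9 holds .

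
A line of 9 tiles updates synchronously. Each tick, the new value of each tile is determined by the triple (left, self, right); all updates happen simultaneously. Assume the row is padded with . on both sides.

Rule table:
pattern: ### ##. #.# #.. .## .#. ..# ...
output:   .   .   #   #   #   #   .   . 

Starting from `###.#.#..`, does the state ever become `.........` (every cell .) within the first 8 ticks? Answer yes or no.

no

#..#####.
##.#....#
#.###...#
###..#..#
#..#.##.#
##.###.##
#.##..##.
###.#.#.#
tick 8 is ###.#.#.#, still not uniform .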